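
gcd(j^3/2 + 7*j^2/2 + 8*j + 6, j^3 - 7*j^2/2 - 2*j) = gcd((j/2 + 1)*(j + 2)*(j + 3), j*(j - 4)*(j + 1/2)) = 1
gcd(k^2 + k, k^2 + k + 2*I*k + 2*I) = k + 1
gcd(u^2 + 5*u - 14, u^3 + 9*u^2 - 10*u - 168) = u + 7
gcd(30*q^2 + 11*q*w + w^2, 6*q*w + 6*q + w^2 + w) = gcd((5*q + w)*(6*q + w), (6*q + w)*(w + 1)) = 6*q + w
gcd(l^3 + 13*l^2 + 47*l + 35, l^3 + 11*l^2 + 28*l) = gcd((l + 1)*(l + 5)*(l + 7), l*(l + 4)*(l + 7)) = l + 7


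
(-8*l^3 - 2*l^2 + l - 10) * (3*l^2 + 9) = -24*l^5 - 6*l^4 - 69*l^3 - 48*l^2 + 9*l - 90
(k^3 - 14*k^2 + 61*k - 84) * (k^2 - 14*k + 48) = k^5 - 28*k^4 + 305*k^3 - 1610*k^2 + 4104*k - 4032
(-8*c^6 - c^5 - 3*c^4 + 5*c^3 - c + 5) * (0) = 0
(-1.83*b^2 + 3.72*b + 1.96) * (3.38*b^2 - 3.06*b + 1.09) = -6.1854*b^4 + 18.1734*b^3 - 6.7531*b^2 - 1.9428*b + 2.1364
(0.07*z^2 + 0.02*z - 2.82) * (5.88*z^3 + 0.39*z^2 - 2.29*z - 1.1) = 0.4116*z^5 + 0.1449*z^4 - 16.7341*z^3 - 1.2226*z^2 + 6.4358*z + 3.102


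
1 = 1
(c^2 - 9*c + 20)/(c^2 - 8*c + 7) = (c^2 - 9*c + 20)/(c^2 - 8*c + 7)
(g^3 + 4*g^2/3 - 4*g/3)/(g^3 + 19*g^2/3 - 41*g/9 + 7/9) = 3*g*(3*g^2 + 4*g - 4)/(9*g^3 + 57*g^2 - 41*g + 7)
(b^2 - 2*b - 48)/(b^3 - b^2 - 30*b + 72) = (b - 8)/(b^2 - 7*b + 12)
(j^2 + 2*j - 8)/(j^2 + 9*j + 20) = (j - 2)/(j + 5)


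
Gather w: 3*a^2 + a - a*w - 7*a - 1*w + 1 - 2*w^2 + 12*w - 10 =3*a^2 - 6*a - 2*w^2 + w*(11 - a) - 9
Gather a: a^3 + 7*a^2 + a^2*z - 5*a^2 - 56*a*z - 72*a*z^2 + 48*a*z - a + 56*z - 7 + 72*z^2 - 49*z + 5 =a^3 + a^2*(z + 2) + a*(-72*z^2 - 8*z - 1) + 72*z^2 + 7*z - 2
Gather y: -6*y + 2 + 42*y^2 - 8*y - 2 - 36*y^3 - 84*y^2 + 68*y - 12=-36*y^3 - 42*y^2 + 54*y - 12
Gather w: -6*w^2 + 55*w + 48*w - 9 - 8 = -6*w^2 + 103*w - 17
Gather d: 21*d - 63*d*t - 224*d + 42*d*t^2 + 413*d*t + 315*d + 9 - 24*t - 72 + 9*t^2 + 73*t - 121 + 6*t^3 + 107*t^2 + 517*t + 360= d*(42*t^2 + 350*t + 112) + 6*t^3 + 116*t^2 + 566*t + 176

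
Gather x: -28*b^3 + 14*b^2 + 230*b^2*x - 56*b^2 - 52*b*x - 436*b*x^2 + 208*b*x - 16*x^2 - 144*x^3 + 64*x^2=-28*b^3 - 42*b^2 - 144*x^3 + x^2*(48 - 436*b) + x*(230*b^2 + 156*b)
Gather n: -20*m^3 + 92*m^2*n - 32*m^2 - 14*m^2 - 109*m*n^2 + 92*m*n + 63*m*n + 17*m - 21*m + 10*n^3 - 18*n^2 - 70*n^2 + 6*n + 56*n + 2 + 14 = -20*m^3 - 46*m^2 - 4*m + 10*n^3 + n^2*(-109*m - 88) + n*(92*m^2 + 155*m + 62) + 16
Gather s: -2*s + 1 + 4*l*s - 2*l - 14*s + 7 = -2*l + s*(4*l - 16) + 8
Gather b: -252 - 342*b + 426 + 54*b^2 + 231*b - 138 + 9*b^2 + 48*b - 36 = 63*b^2 - 63*b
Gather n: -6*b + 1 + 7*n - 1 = -6*b + 7*n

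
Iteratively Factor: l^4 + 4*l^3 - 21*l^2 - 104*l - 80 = (l + 1)*(l^3 + 3*l^2 - 24*l - 80) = (l - 5)*(l + 1)*(l^2 + 8*l + 16) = (l - 5)*(l + 1)*(l + 4)*(l + 4)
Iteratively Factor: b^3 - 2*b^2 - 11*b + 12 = (b + 3)*(b^2 - 5*b + 4) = (b - 4)*(b + 3)*(b - 1)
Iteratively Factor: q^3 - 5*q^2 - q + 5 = (q - 1)*(q^2 - 4*q - 5) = (q - 5)*(q - 1)*(q + 1)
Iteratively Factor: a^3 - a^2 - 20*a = (a)*(a^2 - a - 20) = a*(a + 4)*(a - 5)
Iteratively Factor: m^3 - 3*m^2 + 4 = (m + 1)*(m^2 - 4*m + 4) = (m - 2)*(m + 1)*(m - 2)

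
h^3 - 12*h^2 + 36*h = h*(h - 6)^2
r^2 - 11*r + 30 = (r - 6)*(r - 5)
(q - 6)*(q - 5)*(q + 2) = q^3 - 9*q^2 + 8*q + 60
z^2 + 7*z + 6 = (z + 1)*(z + 6)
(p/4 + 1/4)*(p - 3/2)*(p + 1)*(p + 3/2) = p^4/4 + p^3/2 - 5*p^2/16 - 9*p/8 - 9/16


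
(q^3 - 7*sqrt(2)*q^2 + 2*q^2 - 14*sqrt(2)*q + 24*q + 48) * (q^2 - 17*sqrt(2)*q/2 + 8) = q^5 - 31*sqrt(2)*q^4/2 + 2*q^4 - 31*sqrt(2)*q^3 + 151*q^3 - 260*sqrt(2)*q^2 + 302*q^2 - 520*sqrt(2)*q + 192*q + 384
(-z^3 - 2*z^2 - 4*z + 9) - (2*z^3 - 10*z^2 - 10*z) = -3*z^3 + 8*z^2 + 6*z + 9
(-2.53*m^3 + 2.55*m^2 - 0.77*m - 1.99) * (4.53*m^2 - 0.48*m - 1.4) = -11.4609*m^5 + 12.7659*m^4 - 1.1701*m^3 - 12.2151*m^2 + 2.0332*m + 2.786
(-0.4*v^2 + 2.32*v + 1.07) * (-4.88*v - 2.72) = 1.952*v^3 - 10.2336*v^2 - 11.532*v - 2.9104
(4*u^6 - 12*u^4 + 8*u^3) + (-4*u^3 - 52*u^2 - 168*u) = 4*u^6 - 12*u^4 + 4*u^3 - 52*u^2 - 168*u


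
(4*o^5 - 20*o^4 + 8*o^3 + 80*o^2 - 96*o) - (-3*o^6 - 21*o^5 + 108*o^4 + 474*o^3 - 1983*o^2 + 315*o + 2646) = 3*o^6 + 25*o^5 - 128*o^4 - 466*o^3 + 2063*o^2 - 411*o - 2646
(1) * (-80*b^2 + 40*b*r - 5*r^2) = -80*b^2 + 40*b*r - 5*r^2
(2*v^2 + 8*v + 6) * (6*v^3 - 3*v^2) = 12*v^5 + 42*v^4 + 12*v^3 - 18*v^2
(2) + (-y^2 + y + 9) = -y^2 + y + 11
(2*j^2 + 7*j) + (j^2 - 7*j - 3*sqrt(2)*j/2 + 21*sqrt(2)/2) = 3*j^2 - 3*sqrt(2)*j/2 + 21*sqrt(2)/2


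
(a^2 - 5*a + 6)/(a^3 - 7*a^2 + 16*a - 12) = 1/(a - 2)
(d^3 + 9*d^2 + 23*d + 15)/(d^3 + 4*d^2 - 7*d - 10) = (d + 3)/(d - 2)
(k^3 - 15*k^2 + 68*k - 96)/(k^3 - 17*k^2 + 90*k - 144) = (k - 4)/(k - 6)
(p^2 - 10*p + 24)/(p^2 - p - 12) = (p - 6)/(p + 3)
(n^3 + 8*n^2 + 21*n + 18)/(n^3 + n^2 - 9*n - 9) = (n^2 + 5*n + 6)/(n^2 - 2*n - 3)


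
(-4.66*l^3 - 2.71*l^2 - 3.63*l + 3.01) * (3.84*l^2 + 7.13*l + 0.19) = -17.8944*l^5 - 43.6322*l^4 - 34.1469*l^3 - 14.8384*l^2 + 20.7716*l + 0.5719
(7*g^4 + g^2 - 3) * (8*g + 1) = 56*g^5 + 7*g^4 + 8*g^3 + g^2 - 24*g - 3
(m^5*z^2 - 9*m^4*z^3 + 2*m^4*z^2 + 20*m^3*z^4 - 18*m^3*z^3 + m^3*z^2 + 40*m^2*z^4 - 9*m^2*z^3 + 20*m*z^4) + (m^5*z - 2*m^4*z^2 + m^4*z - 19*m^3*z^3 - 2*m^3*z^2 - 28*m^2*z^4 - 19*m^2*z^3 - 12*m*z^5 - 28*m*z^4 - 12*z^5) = m^5*z^2 + m^5*z - 9*m^4*z^3 + m^4*z + 20*m^3*z^4 - 37*m^3*z^3 - m^3*z^2 + 12*m^2*z^4 - 28*m^2*z^3 - 12*m*z^5 - 8*m*z^4 - 12*z^5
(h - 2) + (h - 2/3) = 2*h - 8/3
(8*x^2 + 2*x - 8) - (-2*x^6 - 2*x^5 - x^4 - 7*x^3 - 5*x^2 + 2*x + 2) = 2*x^6 + 2*x^5 + x^4 + 7*x^3 + 13*x^2 - 10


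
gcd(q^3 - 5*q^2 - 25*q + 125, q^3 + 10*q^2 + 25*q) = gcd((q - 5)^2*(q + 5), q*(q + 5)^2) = q + 5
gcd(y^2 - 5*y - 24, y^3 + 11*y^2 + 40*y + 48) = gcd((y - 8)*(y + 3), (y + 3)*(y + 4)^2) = y + 3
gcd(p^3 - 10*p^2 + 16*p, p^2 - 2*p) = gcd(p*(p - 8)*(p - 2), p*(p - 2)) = p^2 - 2*p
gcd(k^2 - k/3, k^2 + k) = k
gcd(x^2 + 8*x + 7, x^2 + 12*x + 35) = x + 7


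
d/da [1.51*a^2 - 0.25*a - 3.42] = 3.02*a - 0.25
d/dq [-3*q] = -3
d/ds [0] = 0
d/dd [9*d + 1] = 9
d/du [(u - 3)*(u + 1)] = 2*u - 2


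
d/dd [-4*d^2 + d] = 1 - 8*d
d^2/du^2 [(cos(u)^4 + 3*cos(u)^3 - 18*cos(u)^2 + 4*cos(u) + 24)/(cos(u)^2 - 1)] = (-41*cos(u) - 4*cos(2*u)^2 + 5*cos(3*u) - 44)/(4*cos(u)^2 - 8*cos(u) + 4)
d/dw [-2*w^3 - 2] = -6*w^2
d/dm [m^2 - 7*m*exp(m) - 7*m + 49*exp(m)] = -7*m*exp(m) + 2*m + 42*exp(m) - 7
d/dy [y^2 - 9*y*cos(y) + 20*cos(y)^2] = 9*y*sin(y) + 2*y - 20*sin(2*y) - 9*cos(y)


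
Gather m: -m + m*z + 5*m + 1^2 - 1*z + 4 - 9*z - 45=m*(z + 4) - 10*z - 40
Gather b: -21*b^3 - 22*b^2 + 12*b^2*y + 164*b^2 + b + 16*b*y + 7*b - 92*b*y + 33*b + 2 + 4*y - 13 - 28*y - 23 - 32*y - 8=-21*b^3 + b^2*(12*y + 142) + b*(41 - 76*y) - 56*y - 42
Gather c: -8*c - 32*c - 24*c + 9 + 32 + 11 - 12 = 40 - 64*c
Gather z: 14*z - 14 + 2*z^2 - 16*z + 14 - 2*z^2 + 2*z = 0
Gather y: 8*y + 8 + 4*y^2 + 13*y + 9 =4*y^2 + 21*y + 17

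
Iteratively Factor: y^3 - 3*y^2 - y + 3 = (y - 1)*(y^2 - 2*y - 3) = (y - 3)*(y - 1)*(y + 1)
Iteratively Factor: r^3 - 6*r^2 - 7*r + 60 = (r - 5)*(r^2 - r - 12) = (r - 5)*(r + 3)*(r - 4)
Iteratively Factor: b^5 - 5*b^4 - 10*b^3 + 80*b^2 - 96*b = (b - 4)*(b^4 - b^3 - 14*b^2 + 24*b) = (b - 4)*(b - 2)*(b^3 + b^2 - 12*b) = (b - 4)*(b - 3)*(b - 2)*(b^2 + 4*b) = (b - 4)*(b - 3)*(b - 2)*(b + 4)*(b)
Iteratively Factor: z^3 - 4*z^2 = (z)*(z^2 - 4*z) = z*(z - 4)*(z)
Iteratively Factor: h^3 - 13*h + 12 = (h + 4)*(h^2 - 4*h + 3) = (h - 1)*(h + 4)*(h - 3)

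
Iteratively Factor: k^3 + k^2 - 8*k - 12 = (k + 2)*(k^2 - k - 6) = (k - 3)*(k + 2)*(k + 2)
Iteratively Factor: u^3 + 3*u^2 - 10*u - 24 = (u - 3)*(u^2 + 6*u + 8) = (u - 3)*(u + 4)*(u + 2)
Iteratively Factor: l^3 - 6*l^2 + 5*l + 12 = (l + 1)*(l^2 - 7*l + 12) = (l - 4)*(l + 1)*(l - 3)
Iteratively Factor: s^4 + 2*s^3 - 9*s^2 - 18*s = (s + 3)*(s^3 - s^2 - 6*s) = s*(s + 3)*(s^2 - s - 6) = s*(s + 2)*(s + 3)*(s - 3)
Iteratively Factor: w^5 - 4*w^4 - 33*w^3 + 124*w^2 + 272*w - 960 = (w + 4)*(w^4 - 8*w^3 - w^2 + 128*w - 240) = (w + 4)^2*(w^3 - 12*w^2 + 47*w - 60) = (w - 3)*(w + 4)^2*(w^2 - 9*w + 20) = (w - 5)*(w - 3)*(w + 4)^2*(w - 4)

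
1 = 1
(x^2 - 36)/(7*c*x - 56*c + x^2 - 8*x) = (x^2 - 36)/(7*c*x - 56*c + x^2 - 8*x)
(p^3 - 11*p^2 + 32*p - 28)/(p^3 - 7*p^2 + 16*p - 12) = (p - 7)/(p - 3)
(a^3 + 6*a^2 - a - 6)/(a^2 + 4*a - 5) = (a^2 + 7*a + 6)/(a + 5)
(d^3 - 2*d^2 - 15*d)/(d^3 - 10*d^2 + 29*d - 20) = d*(d + 3)/(d^2 - 5*d + 4)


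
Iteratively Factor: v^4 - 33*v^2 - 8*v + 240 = (v + 4)*(v^3 - 4*v^2 - 17*v + 60) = (v + 4)^2*(v^2 - 8*v + 15) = (v - 3)*(v + 4)^2*(v - 5)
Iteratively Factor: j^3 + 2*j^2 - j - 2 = (j - 1)*(j^2 + 3*j + 2) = (j - 1)*(j + 2)*(j + 1)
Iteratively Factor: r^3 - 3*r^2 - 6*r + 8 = (r - 1)*(r^2 - 2*r - 8) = (r - 1)*(r + 2)*(r - 4)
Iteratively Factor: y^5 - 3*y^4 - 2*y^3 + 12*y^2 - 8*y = (y - 2)*(y^4 - y^3 - 4*y^2 + 4*y) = (y - 2)*(y + 2)*(y^3 - 3*y^2 + 2*y) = (y - 2)^2*(y + 2)*(y^2 - y) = y*(y - 2)^2*(y + 2)*(y - 1)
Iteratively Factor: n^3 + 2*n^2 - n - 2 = (n + 1)*(n^2 + n - 2) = (n + 1)*(n + 2)*(n - 1)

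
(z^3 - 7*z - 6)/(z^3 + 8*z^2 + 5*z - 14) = (z^2 - 2*z - 3)/(z^2 + 6*z - 7)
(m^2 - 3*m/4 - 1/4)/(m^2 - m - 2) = (-m^2 + 3*m/4 + 1/4)/(-m^2 + m + 2)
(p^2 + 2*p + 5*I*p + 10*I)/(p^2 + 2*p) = (p + 5*I)/p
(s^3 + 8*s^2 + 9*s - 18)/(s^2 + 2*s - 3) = s + 6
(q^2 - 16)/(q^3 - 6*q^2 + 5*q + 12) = (q + 4)/(q^2 - 2*q - 3)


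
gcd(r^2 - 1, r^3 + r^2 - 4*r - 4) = r + 1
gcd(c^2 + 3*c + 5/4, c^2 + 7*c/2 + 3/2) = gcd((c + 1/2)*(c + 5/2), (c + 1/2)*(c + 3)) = c + 1/2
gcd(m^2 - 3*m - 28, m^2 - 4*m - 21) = m - 7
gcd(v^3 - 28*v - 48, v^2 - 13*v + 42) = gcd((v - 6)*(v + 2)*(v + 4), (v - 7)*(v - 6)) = v - 6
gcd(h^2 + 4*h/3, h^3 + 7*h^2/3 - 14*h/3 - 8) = h + 4/3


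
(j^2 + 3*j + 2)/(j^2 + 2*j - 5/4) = 4*(j^2 + 3*j + 2)/(4*j^2 + 8*j - 5)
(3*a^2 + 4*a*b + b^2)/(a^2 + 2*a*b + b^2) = (3*a + b)/(a + b)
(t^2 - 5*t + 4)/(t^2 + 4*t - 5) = (t - 4)/(t + 5)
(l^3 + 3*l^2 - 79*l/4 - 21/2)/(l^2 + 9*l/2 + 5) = (4*l^3 + 12*l^2 - 79*l - 42)/(2*(2*l^2 + 9*l + 10))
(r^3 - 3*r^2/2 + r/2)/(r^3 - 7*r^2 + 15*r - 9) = r*(2*r - 1)/(2*(r^2 - 6*r + 9))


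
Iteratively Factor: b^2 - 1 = (b + 1)*(b - 1)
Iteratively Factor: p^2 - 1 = (p + 1)*(p - 1)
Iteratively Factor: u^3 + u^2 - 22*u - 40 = (u + 2)*(u^2 - u - 20) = (u - 5)*(u + 2)*(u + 4)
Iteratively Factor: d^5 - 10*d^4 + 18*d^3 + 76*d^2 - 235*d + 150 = (d - 5)*(d^4 - 5*d^3 - 7*d^2 + 41*d - 30) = (d - 5)*(d + 3)*(d^3 - 8*d^2 + 17*d - 10) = (d - 5)*(d - 1)*(d + 3)*(d^2 - 7*d + 10) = (d - 5)*(d - 2)*(d - 1)*(d + 3)*(d - 5)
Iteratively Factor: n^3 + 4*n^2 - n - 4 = (n + 4)*(n^2 - 1) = (n - 1)*(n + 4)*(n + 1)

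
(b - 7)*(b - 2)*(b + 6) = b^3 - 3*b^2 - 40*b + 84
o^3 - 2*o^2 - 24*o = o*(o - 6)*(o + 4)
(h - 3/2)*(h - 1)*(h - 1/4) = h^3 - 11*h^2/4 + 17*h/8 - 3/8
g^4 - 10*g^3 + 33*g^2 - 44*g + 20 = (g - 5)*(g - 2)^2*(g - 1)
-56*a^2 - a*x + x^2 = (-8*a + x)*(7*a + x)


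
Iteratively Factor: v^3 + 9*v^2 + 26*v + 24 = (v + 4)*(v^2 + 5*v + 6) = (v + 3)*(v + 4)*(v + 2)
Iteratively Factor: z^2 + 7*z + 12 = (z + 3)*(z + 4)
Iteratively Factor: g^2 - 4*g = (g)*(g - 4)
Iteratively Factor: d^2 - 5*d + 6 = (d - 3)*(d - 2)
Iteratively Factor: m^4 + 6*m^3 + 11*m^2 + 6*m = (m)*(m^3 + 6*m^2 + 11*m + 6) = m*(m + 1)*(m^2 + 5*m + 6) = m*(m + 1)*(m + 3)*(m + 2)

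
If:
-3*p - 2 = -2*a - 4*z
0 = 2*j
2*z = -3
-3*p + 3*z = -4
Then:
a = 15/4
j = 0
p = -1/6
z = -3/2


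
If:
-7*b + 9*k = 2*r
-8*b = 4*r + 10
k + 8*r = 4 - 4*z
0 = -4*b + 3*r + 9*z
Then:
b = -191/101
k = -1078/909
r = 259/202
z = -2305/1818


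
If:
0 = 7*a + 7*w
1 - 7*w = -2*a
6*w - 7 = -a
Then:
No Solution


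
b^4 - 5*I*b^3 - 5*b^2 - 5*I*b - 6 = (b - 3*I)*(b - 2*I)*(b - I)*(b + I)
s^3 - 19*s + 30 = (s - 3)*(s - 2)*(s + 5)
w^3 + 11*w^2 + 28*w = w*(w + 4)*(w + 7)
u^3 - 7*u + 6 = (u - 2)*(u - 1)*(u + 3)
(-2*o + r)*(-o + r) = 2*o^2 - 3*o*r + r^2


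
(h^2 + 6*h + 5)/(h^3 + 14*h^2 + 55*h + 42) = (h + 5)/(h^2 + 13*h + 42)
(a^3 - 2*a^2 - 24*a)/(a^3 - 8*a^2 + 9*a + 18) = a*(a + 4)/(a^2 - 2*a - 3)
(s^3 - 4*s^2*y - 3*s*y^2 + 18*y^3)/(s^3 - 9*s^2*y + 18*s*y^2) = (-s^2 + s*y + 6*y^2)/(s*(-s + 6*y))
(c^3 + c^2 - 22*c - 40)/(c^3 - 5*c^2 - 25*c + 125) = (c^2 + 6*c + 8)/(c^2 - 25)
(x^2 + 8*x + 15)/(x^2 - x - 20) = (x^2 + 8*x + 15)/(x^2 - x - 20)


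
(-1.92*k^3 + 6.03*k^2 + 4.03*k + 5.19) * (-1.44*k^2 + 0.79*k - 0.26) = 2.7648*k^5 - 10.2*k^4 - 0.5403*k^3 - 5.8577*k^2 + 3.0523*k - 1.3494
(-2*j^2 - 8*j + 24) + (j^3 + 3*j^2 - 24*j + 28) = j^3 + j^2 - 32*j + 52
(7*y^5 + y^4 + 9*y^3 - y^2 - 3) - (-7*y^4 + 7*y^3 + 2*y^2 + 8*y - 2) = 7*y^5 + 8*y^4 + 2*y^3 - 3*y^2 - 8*y - 1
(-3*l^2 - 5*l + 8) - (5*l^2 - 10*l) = -8*l^2 + 5*l + 8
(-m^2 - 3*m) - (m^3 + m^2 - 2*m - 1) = -m^3 - 2*m^2 - m + 1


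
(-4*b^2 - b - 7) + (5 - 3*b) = -4*b^2 - 4*b - 2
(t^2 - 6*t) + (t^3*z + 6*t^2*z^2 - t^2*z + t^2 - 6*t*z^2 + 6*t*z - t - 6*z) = t^3*z + 6*t^2*z^2 - t^2*z + 2*t^2 - 6*t*z^2 + 6*t*z - 7*t - 6*z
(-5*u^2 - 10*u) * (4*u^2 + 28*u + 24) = -20*u^4 - 180*u^3 - 400*u^2 - 240*u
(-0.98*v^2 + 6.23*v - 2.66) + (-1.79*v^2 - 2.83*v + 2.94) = -2.77*v^2 + 3.4*v + 0.28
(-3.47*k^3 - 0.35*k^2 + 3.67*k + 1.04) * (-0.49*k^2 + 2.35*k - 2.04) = 1.7003*k^5 - 7.983*k^4 + 4.458*k^3 + 8.8289*k^2 - 5.0428*k - 2.1216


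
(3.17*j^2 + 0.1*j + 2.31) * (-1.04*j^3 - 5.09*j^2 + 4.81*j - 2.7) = -3.2968*j^5 - 16.2393*j^4 + 12.3363*j^3 - 19.8359*j^2 + 10.8411*j - 6.237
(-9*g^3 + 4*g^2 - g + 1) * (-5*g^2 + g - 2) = 45*g^5 - 29*g^4 + 27*g^3 - 14*g^2 + 3*g - 2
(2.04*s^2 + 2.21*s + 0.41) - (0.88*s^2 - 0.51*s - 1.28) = 1.16*s^2 + 2.72*s + 1.69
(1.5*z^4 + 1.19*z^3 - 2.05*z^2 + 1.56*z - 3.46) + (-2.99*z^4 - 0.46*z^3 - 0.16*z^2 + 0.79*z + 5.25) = -1.49*z^4 + 0.73*z^3 - 2.21*z^2 + 2.35*z + 1.79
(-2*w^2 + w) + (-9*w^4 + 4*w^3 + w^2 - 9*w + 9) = -9*w^4 + 4*w^3 - w^2 - 8*w + 9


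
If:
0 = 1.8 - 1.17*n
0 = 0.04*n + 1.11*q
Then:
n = 1.54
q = -0.06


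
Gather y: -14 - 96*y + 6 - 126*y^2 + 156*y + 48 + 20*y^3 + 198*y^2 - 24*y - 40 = 20*y^3 + 72*y^2 + 36*y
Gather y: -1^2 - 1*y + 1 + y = 0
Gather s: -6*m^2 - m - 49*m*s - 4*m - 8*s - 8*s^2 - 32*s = -6*m^2 - 5*m - 8*s^2 + s*(-49*m - 40)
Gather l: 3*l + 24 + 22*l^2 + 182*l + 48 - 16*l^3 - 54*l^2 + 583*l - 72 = -16*l^3 - 32*l^2 + 768*l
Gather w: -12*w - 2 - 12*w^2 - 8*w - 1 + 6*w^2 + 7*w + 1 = -6*w^2 - 13*w - 2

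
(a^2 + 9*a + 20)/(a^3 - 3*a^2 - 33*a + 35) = (a + 4)/(a^2 - 8*a + 7)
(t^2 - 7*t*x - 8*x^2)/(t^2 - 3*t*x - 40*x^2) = (t + x)/(t + 5*x)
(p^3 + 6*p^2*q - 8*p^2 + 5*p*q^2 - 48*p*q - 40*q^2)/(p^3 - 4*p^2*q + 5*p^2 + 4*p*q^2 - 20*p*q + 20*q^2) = (p^3 + 6*p^2*q - 8*p^2 + 5*p*q^2 - 48*p*q - 40*q^2)/(p^3 - 4*p^2*q + 5*p^2 + 4*p*q^2 - 20*p*q + 20*q^2)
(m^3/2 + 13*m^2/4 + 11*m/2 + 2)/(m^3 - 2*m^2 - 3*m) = (2*m^3 + 13*m^2 + 22*m + 8)/(4*m*(m^2 - 2*m - 3))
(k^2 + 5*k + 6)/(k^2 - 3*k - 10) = (k + 3)/(k - 5)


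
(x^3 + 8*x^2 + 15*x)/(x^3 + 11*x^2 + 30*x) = (x + 3)/(x + 6)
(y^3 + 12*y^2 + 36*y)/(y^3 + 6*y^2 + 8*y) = (y^2 + 12*y + 36)/(y^2 + 6*y + 8)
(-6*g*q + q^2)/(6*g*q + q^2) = (-6*g + q)/(6*g + q)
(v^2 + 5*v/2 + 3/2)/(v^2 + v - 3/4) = 2*(v + 1)/(2*v - 1)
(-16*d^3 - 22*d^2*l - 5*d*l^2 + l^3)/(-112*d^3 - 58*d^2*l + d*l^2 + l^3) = (d + l)/(7*d + l)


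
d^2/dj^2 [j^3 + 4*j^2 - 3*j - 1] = 6*j + 8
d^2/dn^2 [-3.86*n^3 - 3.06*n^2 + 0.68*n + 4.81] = -23.16*n - 6.12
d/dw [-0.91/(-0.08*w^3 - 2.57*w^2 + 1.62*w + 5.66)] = (-0.2184*w^2 - 4.6774*w + 1.4742)/(0.08*w^3 + 2.57*w^2 - 1.62*w - 5.66)^2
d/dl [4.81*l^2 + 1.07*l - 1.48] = 9.62*l + 1.07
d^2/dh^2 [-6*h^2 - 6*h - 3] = -12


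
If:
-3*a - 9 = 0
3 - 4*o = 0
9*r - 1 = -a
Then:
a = -3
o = 3/4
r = 4/9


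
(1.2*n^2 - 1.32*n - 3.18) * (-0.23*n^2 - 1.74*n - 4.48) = -0.276*n^4 - 1.7844*n^3 - 2.3478*n^2 + 11.4468*n + 14.2464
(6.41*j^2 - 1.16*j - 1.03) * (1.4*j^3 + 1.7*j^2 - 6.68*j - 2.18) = 8.974*j^5 + 9.273*j^4 - 46.2328*j^3 - 7.976*j^2 + 9.4092*j + 2.2454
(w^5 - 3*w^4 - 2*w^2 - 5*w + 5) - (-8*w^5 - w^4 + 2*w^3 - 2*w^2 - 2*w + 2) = 9*w^5 - 2*w^4 - 2*w^3 - 3*w + 3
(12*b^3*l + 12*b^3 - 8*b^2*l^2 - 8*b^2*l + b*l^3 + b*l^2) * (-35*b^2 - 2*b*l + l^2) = -420*b^5*l - 420*b^5 + 256*b^4*l^2 + 256*b^4*l - 7*b^3*l^3 - 7*b^3*l^2 - 10*b^2*l^4 - 10*b^2*l^3 + b*l^5 + b*l^4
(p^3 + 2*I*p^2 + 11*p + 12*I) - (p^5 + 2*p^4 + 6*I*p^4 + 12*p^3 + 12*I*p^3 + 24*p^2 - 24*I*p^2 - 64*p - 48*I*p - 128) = -p^5 - 2*p^4 - 6*I*p^4 - 11*p^3 - 12*I*p^3 - 24*p^2 + 26*I*p^2 + 75*p + 48*I*p + 128 + 12*I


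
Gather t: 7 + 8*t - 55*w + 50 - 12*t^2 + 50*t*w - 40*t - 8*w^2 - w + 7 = -12*t^2 + t*(50*w - 32) - 8*w^2 - 56*w + 64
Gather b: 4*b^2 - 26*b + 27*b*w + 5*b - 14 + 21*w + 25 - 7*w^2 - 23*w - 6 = 4*b^2 + b*(27*w - 21) - 7*w^2 - 2*w + 5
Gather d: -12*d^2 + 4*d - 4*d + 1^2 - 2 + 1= -12*d^2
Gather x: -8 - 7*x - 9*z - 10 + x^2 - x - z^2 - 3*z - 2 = x^2 - 8*x - z^2 - 12*z - 20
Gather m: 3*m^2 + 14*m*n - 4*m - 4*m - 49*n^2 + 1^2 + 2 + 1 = 3*m^2 + m*(14*n - 8) - 49*n^2 + 4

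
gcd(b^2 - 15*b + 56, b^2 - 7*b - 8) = b - 8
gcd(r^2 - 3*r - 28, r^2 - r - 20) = r + 4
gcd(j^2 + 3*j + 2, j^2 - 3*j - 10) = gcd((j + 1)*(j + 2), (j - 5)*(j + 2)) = j + 2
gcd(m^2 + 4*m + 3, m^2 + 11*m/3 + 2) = m + 3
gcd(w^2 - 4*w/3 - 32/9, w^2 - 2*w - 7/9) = 1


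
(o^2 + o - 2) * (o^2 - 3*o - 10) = o^4 - 2*o^3 - 15*o^2 - 4*o + 20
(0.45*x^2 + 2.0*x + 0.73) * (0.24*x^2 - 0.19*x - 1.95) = 0.108*x^4 + 0.3945*x^3 - 1.0823*x^2 - 4.0387*x - 1.4235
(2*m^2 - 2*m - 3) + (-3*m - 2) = 2*m^2 - 5*m - 5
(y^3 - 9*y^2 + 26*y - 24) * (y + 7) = y^4 - 2*y^3 - 37*y^2 + 158*y - 168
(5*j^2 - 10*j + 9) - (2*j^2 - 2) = 3*j^2 - 10*j + 11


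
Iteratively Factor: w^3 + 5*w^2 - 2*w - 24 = (w + 3)*(w^2 + 2*w - 8) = (w - 2)*(w + 3)*(w + 4)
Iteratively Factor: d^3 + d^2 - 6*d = (d - 2)*(d^2 + 3*d) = d*(d - 2)*(d + 3)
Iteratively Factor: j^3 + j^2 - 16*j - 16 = (j + 4)*(j^2 - 3*j - 4) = (j + 1)*(j + 4)*(j - 4)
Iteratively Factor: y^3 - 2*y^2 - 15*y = (y - 5)*(y^2 + 3*y) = y*(y - 5)*(y + 3)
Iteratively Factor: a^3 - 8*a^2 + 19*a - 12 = (a - 4)*(a^2 - 4*a + 3) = (a - 4)*(a - 3)*(a - 1)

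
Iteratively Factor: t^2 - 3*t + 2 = (t - 1)*(t - 2)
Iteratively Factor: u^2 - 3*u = (u - 3)*(u)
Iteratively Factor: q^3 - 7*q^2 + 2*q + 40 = (q - 5)*(q^2 - 2*q - 8) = (q - 5)*(q - 4)*(q + 2)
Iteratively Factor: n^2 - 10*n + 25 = (n - 5)*(n - 5)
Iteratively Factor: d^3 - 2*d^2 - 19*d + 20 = (d - 5)*(d^2 + 3*d - 4) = (d - 5)*(d + 4)*(d - 1)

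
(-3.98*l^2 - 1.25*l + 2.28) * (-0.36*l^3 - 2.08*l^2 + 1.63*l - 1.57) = 1.4328*l^5 + 8.7284*l^4 - 4.7082*l^3 - 0.531299999999999*l^2 + 5.6789*l - 3.5796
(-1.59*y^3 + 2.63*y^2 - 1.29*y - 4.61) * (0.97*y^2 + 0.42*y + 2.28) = -1.5423*y^5 + 1.8833*y^4 - 3.7719*y^3 + 0.982899999999999*y^2 - 4.8774*y - 10.5108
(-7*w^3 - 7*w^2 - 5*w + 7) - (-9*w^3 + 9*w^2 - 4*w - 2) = 2*w^3 - 16*w^2 - w + 9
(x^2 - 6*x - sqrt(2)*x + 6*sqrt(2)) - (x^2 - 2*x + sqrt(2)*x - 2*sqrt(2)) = -4*x - 2*sqrt(2)*x + 8*sqrt(2)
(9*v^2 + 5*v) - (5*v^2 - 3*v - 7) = 4*v^2 + 8*v + 7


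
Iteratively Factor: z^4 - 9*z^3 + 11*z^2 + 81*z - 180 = (z - 5)*(z^3 - 4*z^2 - 9*z + 36) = (z - 5)*(z - 3)*(z^2 - z - 12) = (z - 5)*(z - 4)*(z - 3)*(z + 3)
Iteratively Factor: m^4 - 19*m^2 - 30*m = (m + 3)*(m^3 - 3*m^2 - 10*m) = (m + 2)*(m + 3)*(m^2 - 5*m) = m*(m + 2)*(m + 3)*(m - 5)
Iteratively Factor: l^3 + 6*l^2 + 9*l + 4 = (l + 4)*(l^2 + 2*l + 1) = (l + 1)*(l + 4)*(l + 1)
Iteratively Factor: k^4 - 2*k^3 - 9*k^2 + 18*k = (k - 3)*(k^3 + k^2 - 6*k) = k*(k - 3)*(k^2 + k - 6) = k*(k - 3)*(k - 2)*(k + 3)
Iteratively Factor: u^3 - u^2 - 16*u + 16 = (u - 4)*(u^2 + 3*u - 4) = (u - 4)*(u + 4)*(u - 1)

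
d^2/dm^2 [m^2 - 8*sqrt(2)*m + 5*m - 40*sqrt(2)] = 2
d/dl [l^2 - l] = 2*l - 1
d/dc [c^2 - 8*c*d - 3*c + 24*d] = 2*c - 8*d - 3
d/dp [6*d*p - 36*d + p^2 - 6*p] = 6*d + 2*p - 6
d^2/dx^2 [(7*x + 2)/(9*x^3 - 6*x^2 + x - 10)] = 2*((7*x + 2)*(27*x^2 - 12*x + 1)^2 + (-189*x^2 + 84*x - 3*(7*x + 2)*(9*x - 2) - 7)*(9*x^3 - 6*x^2 + x - 10))/(9*x^3 - 6*x^2 + x - 10)^3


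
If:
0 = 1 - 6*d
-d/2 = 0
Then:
No Solution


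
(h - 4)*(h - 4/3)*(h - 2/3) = h^3 - 6*h^2 + 80*h/9 - 32/9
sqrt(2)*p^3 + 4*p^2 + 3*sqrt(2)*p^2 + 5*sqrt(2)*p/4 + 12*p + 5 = (p + 5/2)*(p + 2*sqrt(2))*(sqrt(2)*p + sqrt(2)/2)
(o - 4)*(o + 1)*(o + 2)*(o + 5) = o^4 + 4*o^3 - 15*o^2 - 58*o - 40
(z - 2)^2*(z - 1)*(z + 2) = z^4 - 3*z^3 - 2*z^2 + 12*z - 8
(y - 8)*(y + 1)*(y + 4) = y^3 - 3*y^2 - 36*y - 32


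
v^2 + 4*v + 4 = (v + 2)^2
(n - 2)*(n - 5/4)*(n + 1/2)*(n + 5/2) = n^4 - n^3/4 - 6*n^2 + 55*n/16 + 25/8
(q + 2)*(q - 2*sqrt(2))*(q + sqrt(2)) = q^3 - sqrt(2)*q^2 + 2*q^2 - 4*q - 2*sqrt(2)*q - 8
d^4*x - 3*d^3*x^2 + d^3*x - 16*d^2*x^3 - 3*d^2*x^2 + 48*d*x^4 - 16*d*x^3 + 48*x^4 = (d - 4*x)*(d - 3*x)*(d + 4*x)*(d*x + x)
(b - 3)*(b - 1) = b^2 - 4*b + 3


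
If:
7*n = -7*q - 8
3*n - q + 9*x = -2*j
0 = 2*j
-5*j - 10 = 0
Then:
No Solution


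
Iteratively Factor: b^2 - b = (b)*(b - 1)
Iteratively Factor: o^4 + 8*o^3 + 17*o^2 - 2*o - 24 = (o - 1)*(o^3 + 9*o^2 + 26*o + 24) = (o - 1)*(o + 2)*(o^2 + 7*o + 12) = (o - 1)*(o + 2)*(o + 3)*(o + 4)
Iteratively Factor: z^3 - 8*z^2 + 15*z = (z - 3)*(z^2 - 5*z) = z*(z - 3)*(z - 5)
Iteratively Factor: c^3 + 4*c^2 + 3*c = (c)*(c^2 + 4*c + 3) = c*(c + 1)*(c + 3)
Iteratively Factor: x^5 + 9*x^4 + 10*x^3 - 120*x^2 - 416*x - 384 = (x + 2)*(x^4 + 7*x^3 - 4*x^2 - 112*x - 192) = (x - 4)*(x + 2)*(x^3 + 11*x^2 + 40*x + 48) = (x - 4)*(x + 2)*(x + 4)*(x^2 + 7*x + 12) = (x - 4)*(x + 2)*(x + 3)*(x + 4)*(x + 4)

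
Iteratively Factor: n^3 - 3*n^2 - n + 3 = (n - 3)*(n^2 - 1) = (n - 3)*(n - 1)*(n + 1)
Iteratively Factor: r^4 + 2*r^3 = (r)*(r^3 + 2*r^2) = r^2*(r^2 + 2*r) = r^2*(r + 2)*(r)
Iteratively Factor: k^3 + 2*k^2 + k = (k + 1)*(k^2 + k) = (k + 1)^2*(k)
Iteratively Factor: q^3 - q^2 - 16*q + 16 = (q - 4)*(q^2 + 3*q - 4) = (q - 4)*(q - 1)*(q + 4)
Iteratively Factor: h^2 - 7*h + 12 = (h - 4)*(h - 3)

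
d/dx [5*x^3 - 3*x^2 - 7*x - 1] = 15*x^2 - 6*x - 7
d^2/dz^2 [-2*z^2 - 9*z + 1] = -4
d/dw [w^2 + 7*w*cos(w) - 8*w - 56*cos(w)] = -7*w*sin(w) + 2*w + 56*sin(w) + 7*cos(w) - 8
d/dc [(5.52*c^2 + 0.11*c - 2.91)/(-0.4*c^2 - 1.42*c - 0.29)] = (-7.7944*c^2 - 5.5296*c - 4.1641)/(0.16*c^4 + 1.136*c^3 + 2.2484*c^2 + 0.8236*c + 0.0841)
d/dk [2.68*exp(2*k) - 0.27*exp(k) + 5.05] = (5.36*exp(k) - 0.27)*exp(k)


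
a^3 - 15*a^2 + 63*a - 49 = (a - 7)^2*(a - 1)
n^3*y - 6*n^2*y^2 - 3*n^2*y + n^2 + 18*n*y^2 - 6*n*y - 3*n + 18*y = (n - 3)*(n - 6*y)*(n*y + 1)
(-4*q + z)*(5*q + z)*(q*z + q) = -20*q^3*z - 20*q^3 + q^2*z^2 + q^2*z + q*z^3 + q*z^2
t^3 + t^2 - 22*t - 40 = (t - 5)*(t + 2)*(t + 4)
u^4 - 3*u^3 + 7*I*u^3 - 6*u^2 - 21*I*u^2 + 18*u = u*(u - 3)*(u + I)*(u + 6*I)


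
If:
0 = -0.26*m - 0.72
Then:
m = -2.77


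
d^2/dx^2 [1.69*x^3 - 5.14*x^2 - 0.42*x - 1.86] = 10.14*x - 10.28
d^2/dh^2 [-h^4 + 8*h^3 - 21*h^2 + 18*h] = -12*h^2 + 48*h - 42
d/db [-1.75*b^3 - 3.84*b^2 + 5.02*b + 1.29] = -5.25*b^2 - 7.68*b + 5.02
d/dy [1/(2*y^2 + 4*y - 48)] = (-y - 1)/(y^2 + 2*y - 24)^2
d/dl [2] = 0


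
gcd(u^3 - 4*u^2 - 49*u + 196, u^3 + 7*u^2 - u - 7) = u + 7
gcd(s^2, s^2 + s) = s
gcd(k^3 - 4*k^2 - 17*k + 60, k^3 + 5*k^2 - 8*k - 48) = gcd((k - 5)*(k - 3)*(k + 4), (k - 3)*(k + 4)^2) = k^2 + k - 12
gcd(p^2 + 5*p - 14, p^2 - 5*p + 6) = p - 2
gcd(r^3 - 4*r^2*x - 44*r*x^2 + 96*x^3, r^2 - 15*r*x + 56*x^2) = -r + 8*x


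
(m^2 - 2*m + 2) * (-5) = -5*m^2 + 10*m - 10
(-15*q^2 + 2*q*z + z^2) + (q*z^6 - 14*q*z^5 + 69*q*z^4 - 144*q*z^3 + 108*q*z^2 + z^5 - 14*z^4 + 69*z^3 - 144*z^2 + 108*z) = -15*q^2 + q*z^6 - 14*q*z^5 + 69*q*z^4 - 144*q*z^3 + 108*q*z^2 + 2*q*z + z^5 - 14*z^4 + 69*z^3 - 143*z^2 + 108*z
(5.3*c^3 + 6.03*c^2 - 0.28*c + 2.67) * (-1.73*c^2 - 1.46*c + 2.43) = -9.169*c^5 - 18.1699*c^4 + 4.5596*c^3 + 10.4426*c^2 - 4.5786*c + 6.4881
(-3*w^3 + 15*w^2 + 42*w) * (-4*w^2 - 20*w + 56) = 12*w^5 - 636*w^3 + 2352*w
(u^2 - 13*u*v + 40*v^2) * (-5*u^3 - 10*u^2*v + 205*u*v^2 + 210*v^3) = -5*u^5 + 55*u^4*v + 135*u^3*v^2 - 2855*u^2*v^3 + 5470*u*v^4 + 8400*v^5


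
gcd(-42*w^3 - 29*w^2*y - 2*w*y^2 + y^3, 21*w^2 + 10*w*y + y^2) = 3*w + y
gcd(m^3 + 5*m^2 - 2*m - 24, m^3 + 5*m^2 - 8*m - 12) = m - 2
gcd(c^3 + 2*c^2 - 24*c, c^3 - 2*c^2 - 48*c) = c^2 + 6*c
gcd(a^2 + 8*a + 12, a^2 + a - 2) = a + 2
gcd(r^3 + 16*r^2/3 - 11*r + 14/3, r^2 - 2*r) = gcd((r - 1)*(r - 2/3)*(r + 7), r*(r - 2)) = 1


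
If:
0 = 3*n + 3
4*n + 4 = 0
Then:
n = -1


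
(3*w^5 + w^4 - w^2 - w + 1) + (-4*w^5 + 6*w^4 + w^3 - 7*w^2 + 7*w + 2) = -w^5 + 7*w^4 + w^3 - 8*w^2 + 6*w + 3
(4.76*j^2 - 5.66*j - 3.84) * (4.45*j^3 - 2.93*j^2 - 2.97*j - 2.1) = 21.182*j^5 - 39.1338*j^4 - 14.6414*j^3 + 18.0654*j^2 + 23.2908*j + 8.064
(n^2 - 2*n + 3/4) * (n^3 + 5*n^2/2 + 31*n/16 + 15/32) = n^5 + n^4/2 - 37*n^3/16 - 49*n^2/32 + 33*n/64 + 45/128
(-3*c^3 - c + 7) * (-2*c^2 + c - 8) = 6*c^5 - 3*c^4 + 26*c^3 - 15*c^2 + 15*c - 56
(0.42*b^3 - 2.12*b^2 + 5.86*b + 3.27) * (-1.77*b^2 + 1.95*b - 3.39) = -0.7434*b^5 + 4.5714*b^4 - 15.93*b^3 + 12.8259*b^2 - 13.4889*b - 11.0853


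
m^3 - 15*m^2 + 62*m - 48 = (m - 8)*(m - 6)*(m - 1)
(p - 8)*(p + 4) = p^2 - 4*p - 32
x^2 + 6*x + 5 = (x + 1)*(x + 5)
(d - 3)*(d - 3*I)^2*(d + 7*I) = d^4 - 3*d^3 + I*d^3 + 33*d^2 - 3*I*d^2 - 99*d - 63*I*d + 189*I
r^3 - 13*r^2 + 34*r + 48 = (r - 8)*(r - 6)*(r + 1)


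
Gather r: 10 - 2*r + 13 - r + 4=27 - 3*r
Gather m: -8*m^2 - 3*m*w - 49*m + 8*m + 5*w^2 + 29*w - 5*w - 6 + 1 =-8*m^2 + m*(-3*w - 41) + 5*w^2 + 24*w - 5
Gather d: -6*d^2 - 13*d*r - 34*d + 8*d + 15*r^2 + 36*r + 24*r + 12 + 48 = -6*d^2 + d*(-13*r - 26) + 15*r^2 + 60*r + 60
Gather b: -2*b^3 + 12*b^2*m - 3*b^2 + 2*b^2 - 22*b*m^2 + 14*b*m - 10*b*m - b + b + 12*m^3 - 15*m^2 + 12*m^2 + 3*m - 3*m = -2*b^3 + b^2*(12*m - 1) + b*(-22*m^2 + 4*m) + 12*m^3 - 3*m^2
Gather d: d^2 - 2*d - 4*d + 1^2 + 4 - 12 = d^2 - 6*d - 7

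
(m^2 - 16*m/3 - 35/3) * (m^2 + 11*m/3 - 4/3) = m^4 - 5*m^3/3 - 293*m^2/9 - 107*m/3 + 140/9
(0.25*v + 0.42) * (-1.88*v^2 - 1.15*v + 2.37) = -0.47*v^3 - 1.0771*v^2 + 0.1095*v + 0.9954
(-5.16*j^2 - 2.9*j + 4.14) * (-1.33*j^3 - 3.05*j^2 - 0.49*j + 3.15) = 6.8628*j^5 + 19.595*j^4 + 5.8672*j^3 - 27.46*j^2 - 11.1636*j + 13.041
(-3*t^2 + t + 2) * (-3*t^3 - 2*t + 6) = 9*t^5 - 3*t^4 - 20*t^2 + 2*t + 12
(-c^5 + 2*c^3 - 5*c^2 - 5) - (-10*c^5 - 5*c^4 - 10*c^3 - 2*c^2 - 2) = 9*c^5 + 5*c^4 + 12*c^3 - 3*c^2 - 3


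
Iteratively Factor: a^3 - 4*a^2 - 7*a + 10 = (a + 2)*(a^2 - 6*a + 5) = (a - 1)*(a + 2)*(a - 5)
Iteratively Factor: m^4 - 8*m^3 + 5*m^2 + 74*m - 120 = (m - 4)*(m^3 - 4*m^2 - 11*m + 30) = (m - 4)*(m - 2)*(m^2 - 2*m - 15) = (m - 5)*(m - 4)*(m - 2)*(m + 3)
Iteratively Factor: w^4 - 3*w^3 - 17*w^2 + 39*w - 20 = (w - 5)*(w^3 + 2*w^2 - 7*w + 4) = (w - 5)*(w - 1)*(w^2 + 3*w - 4) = (w - 5)*(w - 1)*(w + 4)*(w - 1)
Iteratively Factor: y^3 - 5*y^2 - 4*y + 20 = (y + 2)*(y^2 - 7*y + 10) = (y - 5)*(y + 2)*(y - 2)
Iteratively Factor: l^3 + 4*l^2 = (l)*(l^2 + 4*l) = l^2*(l + 4)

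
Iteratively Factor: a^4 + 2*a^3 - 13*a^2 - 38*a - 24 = (a + 1)*(a^3 + a^2 - 14*a - 24) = (a - 4)*(a + 1)*(a^2 + 5*a + 6) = (a - 4)*(a + 1)*(a + 2)*(a + 3)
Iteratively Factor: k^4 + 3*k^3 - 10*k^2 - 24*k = (k)*(k^3 + 3*k^2 - 10*k - 24) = k*(k + 2)*(k^2 + k - 12) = k*(k + 2)*(k + 4)*(k - 3)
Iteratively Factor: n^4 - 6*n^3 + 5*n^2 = (n - 5)*(n^3 - n^2) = n*(n - 5)*(n^2 - n) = n^2*(n - 5)*(n - 1)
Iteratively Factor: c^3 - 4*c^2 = (c - 4)*(c^2) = c*(c - 4)*(c)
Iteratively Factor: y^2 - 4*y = (y)*(y - 4)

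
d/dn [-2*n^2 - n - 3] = -4*n - 1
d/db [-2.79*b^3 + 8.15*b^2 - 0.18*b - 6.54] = -8.37*b^2 + 16.3*b - 0.18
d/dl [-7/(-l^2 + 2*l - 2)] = 14*(1 - l)/(l^2 - 2*l + 2)^2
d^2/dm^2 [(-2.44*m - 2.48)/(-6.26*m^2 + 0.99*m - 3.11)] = ((2.44*m + 2.48)*(12.52*m - 0.99)*(25.04*m - 1.98) - (91.6464*m + 26.2184)*(6.26*m^2 - 0.99*m + 3.11))/(6.26*m^2 - 0.99*m + 3.11)^3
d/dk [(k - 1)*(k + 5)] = 2*k + 4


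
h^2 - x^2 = (h - x)*(h + x)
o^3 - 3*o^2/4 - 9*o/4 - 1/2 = (o - 2)*(o + 1/4)*(o + 1)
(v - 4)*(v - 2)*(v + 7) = v^3 + v^2 - 34*v + 56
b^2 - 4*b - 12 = (b - 6)*(b + 2)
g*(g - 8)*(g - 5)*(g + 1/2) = g^4 - 25*g^3/2 + 67*g^2/2 + 20*g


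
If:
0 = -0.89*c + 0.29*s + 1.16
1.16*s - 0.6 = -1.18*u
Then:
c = 1.47191011235955 - 0.331460674157303*u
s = 0.517241379310345 - 1.01724137931034*u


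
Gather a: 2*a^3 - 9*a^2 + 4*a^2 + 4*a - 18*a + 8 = 2*a^3 - 5*a^2 - 14*a + 8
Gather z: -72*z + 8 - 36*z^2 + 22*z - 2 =-36*z^2 - 50*z + 6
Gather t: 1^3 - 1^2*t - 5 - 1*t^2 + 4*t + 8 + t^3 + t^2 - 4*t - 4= t^3 - t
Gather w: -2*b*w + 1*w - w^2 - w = -2*b*w - w^2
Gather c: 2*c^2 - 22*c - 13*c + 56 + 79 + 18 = 2*c^2 - 35*c + 153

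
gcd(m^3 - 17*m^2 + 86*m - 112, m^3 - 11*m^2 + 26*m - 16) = m^2 - 10*m + 16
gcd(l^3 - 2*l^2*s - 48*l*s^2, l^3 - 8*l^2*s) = -l^2 + 8*l*s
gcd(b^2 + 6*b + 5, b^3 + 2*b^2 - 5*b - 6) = b + 1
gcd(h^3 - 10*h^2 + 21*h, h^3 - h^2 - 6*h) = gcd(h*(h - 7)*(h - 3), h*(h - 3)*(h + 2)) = h^2 - 3*h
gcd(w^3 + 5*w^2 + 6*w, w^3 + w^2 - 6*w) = w^2 + 3*w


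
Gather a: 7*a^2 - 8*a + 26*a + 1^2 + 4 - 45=7*a^2 + 18*a - 40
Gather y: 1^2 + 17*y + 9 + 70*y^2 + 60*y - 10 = 70*y^2 + 77*y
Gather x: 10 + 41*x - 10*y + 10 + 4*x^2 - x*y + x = 4*x^2 + x*(42 - y) - 10*y + 20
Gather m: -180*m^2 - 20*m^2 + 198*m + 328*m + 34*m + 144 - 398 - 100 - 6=-200*m^2 + 560*m - 360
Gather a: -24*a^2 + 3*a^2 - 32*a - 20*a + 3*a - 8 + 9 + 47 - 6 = -21*a^2 - 49*a + 42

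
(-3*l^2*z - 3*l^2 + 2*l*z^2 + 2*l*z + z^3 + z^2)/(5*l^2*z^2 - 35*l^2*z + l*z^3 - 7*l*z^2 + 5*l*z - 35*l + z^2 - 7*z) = (-3*l^2*z - 3*l^2 + 2*l*z^2 + 2*l*z + z^3 + z^2)/(5*l^2*z^2 - 35*l^2*z + l*z^3 - 7*l*z^2 + 5*l*z - 35*l + z^2 - 7*z)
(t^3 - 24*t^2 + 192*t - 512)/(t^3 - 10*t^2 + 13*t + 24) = (t^2 - 16*t + 64)/(t^2 - 2*t - 3)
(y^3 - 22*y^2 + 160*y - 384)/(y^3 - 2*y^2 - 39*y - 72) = (y^2 - 14*y + 48)/(y^2 + 6*y + 9)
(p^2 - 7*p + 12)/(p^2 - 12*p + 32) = (p - 3)/(p - 8)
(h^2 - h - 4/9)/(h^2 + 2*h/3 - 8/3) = (h + 1/3)/(h + 2)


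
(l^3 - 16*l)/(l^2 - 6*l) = (l^2 - 16)/(l - 6)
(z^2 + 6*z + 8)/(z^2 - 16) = (z + 2)/(z - 4)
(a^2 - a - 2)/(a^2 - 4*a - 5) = (a - 2)/(a - 5)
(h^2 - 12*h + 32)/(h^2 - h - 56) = (h - 4)/(h + 7)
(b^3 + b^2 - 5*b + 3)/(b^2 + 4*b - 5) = (b^2 + 2*b - 3)/(b + 5)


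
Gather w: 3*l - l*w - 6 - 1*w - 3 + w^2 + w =-l*w + 3*l + w^2 - 9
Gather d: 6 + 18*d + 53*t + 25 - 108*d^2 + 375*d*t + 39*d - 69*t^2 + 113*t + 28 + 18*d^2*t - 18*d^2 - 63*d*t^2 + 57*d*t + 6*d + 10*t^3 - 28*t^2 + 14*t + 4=d^2*(18*t - 126) + d*(-63*t^2 + 432*t + 63) + 10*t^3 - 97*t^2 + 180*t + 63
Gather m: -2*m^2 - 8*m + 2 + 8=-2*m^2 - 8*m + 10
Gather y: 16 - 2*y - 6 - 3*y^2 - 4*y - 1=-3*y^2 - 6*y + 9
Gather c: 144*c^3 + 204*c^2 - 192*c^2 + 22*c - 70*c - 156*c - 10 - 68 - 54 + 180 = 144*c^3 + 12*c^2 - 204*c + 48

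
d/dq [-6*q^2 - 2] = -12*q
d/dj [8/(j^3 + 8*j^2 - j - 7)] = 8*(-3*j^2 - 16*j + 1)/(j^3 + 8*j^2 - j - 7)^2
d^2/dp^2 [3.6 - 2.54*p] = 0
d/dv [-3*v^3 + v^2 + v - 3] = -9*v^2 + 2*v + 1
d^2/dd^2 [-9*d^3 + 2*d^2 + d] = 4 - 54*d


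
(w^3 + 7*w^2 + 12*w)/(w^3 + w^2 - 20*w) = (w^2 + 7*w + 12)/(w^2 + w - 20)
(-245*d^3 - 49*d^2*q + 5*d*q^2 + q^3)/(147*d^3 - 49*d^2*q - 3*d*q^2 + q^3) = (5*d + q)/(-3*d + q)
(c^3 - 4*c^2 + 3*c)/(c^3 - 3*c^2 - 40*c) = (-c^2 + 4*c - 3)/(-c^2 + 3*c + 40)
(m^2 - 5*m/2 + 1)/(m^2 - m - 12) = (-m^2 + 5*m/2 - 1)/(-m^2 + m + 12)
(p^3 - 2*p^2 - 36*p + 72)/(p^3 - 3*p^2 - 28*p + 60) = (p + 6)/(p + 5)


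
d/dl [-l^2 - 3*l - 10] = -2*l - 3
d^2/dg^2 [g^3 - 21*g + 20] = 6*g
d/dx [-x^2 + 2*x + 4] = 2 - 2*x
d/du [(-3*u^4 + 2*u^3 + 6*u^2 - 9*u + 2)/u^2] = -6*u + 2 + 9/u^2 - 4/u^3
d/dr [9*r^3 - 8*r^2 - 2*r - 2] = 27*r^2 - 16*r - 2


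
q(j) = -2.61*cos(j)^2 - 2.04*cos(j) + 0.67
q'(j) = 5.22*sin(j)*cos(j) + 2.04*sin(j)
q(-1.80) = 1.00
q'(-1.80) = -0.83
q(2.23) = 0.94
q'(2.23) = -0.91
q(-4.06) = 0.95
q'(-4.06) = -0.90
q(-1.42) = 0.30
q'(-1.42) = -2.79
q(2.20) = 0.97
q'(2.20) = -0.83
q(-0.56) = -2.93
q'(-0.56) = -3.43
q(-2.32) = 0.85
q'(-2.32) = 1.11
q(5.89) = -3.44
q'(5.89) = -2.63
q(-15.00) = 0.71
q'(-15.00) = 1.25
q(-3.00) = 0.13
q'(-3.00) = 0.44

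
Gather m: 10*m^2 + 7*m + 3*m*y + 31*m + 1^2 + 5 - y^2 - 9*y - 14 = 10*m^2 + m*(3*y + 38) - y^2 - 9*y - 8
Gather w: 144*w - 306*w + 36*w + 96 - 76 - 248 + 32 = -126*w - 196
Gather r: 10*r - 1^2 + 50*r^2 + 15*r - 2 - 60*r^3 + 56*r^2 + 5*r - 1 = -60*r^3 + 106*r^2 + 30*r - 4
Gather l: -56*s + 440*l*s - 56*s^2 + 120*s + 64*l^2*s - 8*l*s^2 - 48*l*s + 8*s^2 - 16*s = 64*l^2*s + l*(-8*s^2 + 392*s) - 48*s^2 + 48*s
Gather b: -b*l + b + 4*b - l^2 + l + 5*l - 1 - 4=b*(5 - l) - l^2 + 6*l - 5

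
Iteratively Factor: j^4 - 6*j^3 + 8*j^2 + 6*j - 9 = (j - 3)*(j^3 - 3*j^2 - j + 3) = (j - 3)*(j + 1)*(j^2 - 4*j + 3) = (j - 3)^2*(j + 1)*(j - 1)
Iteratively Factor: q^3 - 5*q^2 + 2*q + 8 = (q + 1)*(q^2 - 6*q + 8) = (q - 2)*(q + 1)*(q - 4)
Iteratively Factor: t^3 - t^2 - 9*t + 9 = (t - 1)*(t^2 - 9) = (t - 1)*(t + 3)*(t - 3)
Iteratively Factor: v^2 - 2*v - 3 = (v + 1)*(v - 3)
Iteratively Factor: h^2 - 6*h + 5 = (h - 5)*(h - 1)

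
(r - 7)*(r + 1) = r^2 - 6*r - 7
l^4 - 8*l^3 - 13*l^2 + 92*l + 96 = (l - 8)*(l - 4)*(l + 1)*(l + 3)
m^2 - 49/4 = (m - 7/2)*(m + 7/2)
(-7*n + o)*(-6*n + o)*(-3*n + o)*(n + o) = -126*n^4 - 45*n^3*o + 65*n^2*o^2 - 15*n*o^3 + o^4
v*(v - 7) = v^2 - 7*v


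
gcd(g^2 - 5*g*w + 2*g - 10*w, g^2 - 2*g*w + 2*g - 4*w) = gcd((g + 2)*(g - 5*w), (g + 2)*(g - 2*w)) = g + 2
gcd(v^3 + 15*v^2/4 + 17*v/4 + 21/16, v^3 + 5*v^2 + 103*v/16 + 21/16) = v + 7/4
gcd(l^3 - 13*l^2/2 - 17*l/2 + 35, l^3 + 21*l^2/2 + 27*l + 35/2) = l + 5/2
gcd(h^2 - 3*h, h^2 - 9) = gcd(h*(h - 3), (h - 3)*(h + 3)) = h - 3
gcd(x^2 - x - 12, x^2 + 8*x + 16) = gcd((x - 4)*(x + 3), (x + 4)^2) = 1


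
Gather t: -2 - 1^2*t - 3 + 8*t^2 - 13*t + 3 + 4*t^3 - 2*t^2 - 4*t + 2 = 4*t^3 + 6*t^2 - 18*t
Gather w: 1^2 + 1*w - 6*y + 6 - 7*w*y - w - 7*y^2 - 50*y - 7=-7*w*y - 7*y^2 - 56*y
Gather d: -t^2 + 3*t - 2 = -t^2 + 3*t - 2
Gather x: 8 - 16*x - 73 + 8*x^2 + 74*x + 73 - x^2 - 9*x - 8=7*x^2 + 49*x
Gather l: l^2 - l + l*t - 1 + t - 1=l^2 + l*(t - 1) + t - 2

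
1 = 1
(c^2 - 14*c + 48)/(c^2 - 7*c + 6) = (c - 8)/(c - 1)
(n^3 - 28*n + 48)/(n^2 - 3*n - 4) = (n^2 + 4*n - 12)/(n + 1)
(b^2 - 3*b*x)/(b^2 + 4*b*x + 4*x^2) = b*(b - 3*x)/(b^2 + 4*b*x + 4*x^2)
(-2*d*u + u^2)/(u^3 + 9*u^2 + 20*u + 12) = u*(-2*d + u)/(u^3 + 9*u^2 + 20*u + 12)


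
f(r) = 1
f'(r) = 0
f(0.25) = 1.00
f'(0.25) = 0.00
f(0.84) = 1.00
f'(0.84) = 0.00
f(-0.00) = 1.00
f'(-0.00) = 0.00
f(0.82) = 1.00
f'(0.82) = 0.00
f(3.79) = 1.00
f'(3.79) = 0.00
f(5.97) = 1.00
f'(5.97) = 0.00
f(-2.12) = 1.00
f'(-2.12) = 0.00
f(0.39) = 1.00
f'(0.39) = 0.00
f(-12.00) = 1.00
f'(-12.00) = 0.00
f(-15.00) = 1.00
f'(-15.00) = 0.00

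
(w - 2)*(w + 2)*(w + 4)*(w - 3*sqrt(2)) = w^4 - 3*sqrt(2)*w^3 + 4*w^3 - 12*sqrt(2)*w^2 - 4*w^2 - 16*w + 12*sqrt(2)*w + 48*sqrt(2)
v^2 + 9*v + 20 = (v + 4)*(v + 5)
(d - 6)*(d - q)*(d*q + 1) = d^3*q - d^2*q^2 - 6*d^2*q + d^2 + 6*d*q^2 - d*q - 6*d + 6*q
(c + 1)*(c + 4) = c^2 + 5*c + 4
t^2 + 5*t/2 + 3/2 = (t + 1)*(t + 3/2)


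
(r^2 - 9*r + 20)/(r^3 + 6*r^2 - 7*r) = (r^2 - 9*r + 20)/(r*(r^2 + 6*r - 7))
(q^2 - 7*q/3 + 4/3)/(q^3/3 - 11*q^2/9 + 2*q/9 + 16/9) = 3*(3*q^2 - 7*q + 4)/(3*q^3 - 11*q^2 + 2*q + 16)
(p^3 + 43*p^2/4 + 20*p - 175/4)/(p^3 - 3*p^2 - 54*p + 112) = (4*p^2 + 15*p - 25)/(4*(p^2 - 10*p + 16))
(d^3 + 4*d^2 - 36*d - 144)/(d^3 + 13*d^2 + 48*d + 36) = (d^2 - 2*d - 24)/(d^2 + 7*d + 6)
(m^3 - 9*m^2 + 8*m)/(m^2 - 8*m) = m - 1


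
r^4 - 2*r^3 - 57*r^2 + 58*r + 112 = (r - 8)*(r - 2)*(r + 1)*(r + 7)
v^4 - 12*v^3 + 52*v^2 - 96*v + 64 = (v - 4)^2*(v - 2)^2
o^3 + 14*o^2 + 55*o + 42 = (o + 1)*(o + 6)*(o + 7)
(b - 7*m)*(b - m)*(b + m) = b^3 - 7*b^2*m - b*m^2 + 7*m^3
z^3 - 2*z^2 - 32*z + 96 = (z - 4)^2*(z + 6)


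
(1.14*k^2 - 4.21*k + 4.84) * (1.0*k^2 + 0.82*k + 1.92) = 1.14*k^4 - 3.2752*k^3 + 3.5766*k^2 - 4.1144*k + 9.2928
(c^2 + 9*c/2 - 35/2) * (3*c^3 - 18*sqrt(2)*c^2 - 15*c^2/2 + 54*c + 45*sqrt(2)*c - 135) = 3*c^5 - 18*sqrt(2)*c^4 + 6*c^4 - 36*sqrt(2)*c^3 - 129*c^3/4 + 957*c^2/4 + 1035*sqrt(2)*c^2/2 - 3105*c/2 - 1575*sqrt(2)*c/2 + 4725/2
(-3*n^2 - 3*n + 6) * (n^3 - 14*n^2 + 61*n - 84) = -3*n^5 + 39*n^4 - 135*n^3 - 15*n^2 + 618*n - 504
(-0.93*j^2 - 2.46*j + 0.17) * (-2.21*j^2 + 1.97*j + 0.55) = 2.0553*j^4 + 3.6045*j^3 - 5.7334*j^2 - 1.0181*j + 0.0935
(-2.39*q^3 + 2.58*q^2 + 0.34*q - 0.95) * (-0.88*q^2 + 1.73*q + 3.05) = 2.1032*q^5 - 6.4051*q^4 - 3.1253*q^3 + 9.2932*q^2 - 0.6065*q - 2.8975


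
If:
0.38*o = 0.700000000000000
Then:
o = 1.84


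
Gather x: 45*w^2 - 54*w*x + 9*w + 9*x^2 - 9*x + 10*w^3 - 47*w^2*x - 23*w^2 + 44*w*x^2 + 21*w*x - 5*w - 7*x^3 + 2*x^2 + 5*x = 10*w^3 + 22*w^2 + 4*w - 7*x^3 + x^2*(44*w + 11) + x*(-47*w^2 - 33*w - 4)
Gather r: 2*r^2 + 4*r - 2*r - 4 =2*r^2 + 2*r - 4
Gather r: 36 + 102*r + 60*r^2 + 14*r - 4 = 60*r^2 + 116*r + 32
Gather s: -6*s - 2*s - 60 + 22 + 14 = -8*s - 24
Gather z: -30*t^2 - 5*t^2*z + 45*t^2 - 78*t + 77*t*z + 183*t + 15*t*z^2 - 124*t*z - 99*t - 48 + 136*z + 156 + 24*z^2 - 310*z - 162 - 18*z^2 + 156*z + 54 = 15*t^2 + 6*t + z^2*(15*t + 6) + z*(-5*t^2 - 47*t - 18)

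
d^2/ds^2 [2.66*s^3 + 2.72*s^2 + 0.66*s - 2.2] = 15.96*s + 5.44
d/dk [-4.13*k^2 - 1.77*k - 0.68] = -8.26*k - 1.77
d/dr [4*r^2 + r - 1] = 8*r + 1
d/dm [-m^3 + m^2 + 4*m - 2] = -3*m^2 + 2*m + 4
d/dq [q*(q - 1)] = 2*q - 1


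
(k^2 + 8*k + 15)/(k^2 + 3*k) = (k + 5)/k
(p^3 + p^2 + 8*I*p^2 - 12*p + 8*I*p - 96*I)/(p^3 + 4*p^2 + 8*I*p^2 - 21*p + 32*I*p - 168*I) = (p + 4)/(p + 7)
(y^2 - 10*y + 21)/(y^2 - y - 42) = (y - 3)/(y + 6)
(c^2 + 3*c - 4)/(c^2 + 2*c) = (c^2 + 3*c - 4)/(c*(c + 2))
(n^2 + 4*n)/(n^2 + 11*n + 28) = n/(n + 7)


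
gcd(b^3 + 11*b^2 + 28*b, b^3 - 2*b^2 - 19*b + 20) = b + 4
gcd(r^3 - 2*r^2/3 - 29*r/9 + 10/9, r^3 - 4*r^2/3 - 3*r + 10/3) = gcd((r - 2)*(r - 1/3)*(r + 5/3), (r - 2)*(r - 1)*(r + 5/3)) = r^2 - r/3 - 10/3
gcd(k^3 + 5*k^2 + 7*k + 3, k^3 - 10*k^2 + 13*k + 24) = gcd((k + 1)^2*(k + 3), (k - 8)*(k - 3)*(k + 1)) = k + 1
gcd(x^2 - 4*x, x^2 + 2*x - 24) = x - 4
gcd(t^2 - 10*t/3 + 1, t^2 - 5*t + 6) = t - 3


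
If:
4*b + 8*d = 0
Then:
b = -2*d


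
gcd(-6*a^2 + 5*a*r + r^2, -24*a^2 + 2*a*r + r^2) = 6*a + r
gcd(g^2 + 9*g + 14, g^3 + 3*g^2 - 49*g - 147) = g + 7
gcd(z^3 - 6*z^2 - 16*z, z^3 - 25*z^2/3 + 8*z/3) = z^2 - 8*z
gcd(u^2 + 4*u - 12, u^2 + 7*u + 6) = u + 6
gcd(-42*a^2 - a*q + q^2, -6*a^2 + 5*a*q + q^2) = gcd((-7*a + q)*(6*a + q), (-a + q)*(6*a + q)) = 6*a + q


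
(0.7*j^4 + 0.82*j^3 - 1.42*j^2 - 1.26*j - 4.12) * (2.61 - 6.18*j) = -4.326*j^5 - 3.2406*j^4 + 10.9158*j^3 + 4.0806*j^2 + 22.173*j - 10.7532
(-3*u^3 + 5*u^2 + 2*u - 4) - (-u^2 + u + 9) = -3*u^3 + 6*u^2 + u - 13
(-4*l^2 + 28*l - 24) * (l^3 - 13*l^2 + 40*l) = -4*l^5 + 80*l^4 - 548*l^3 + 1432*l^2 - 960*l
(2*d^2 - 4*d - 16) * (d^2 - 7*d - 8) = 2*d^4 - 18*d^3 - 4*d^2 + 144*d + 128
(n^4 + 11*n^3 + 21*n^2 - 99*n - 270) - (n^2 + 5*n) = n^4 + 11*n^3 + 20*n^2 - 104*n - 270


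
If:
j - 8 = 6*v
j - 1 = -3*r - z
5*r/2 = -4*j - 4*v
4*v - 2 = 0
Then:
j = 11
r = -92/5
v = 1/2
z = 226/5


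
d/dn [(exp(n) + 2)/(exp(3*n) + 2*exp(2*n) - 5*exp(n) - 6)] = (-(exp(n) + 2)*(3*exp(2*n) + 4*exp(n) - 5) + exp(3*n) + 2*exp(2*n) - 5*exp(n) - 6)*exp(n)/(exp(3*n) + 2*exp(2*n) - 5*exp(n) - 6)^2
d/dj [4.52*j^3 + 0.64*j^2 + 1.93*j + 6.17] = 13.56*j^2 + 1.28*j + 1.93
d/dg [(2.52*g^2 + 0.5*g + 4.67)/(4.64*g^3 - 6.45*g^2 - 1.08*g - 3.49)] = (-11.6928*g^4 - 4.64*g^3 - 64.503*g^2 + 42.6534*g + 3.2986)/(21.5296*g^6 - 59.856*g^5 + 31.5801*g^4 - 18.4552*g^3 + 46.1874*g^2 + 7.5384*g + 12.1801)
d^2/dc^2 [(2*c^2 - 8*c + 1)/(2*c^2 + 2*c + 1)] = 40*(-2*c^3 + 3*c + 1)/(8*c^6 + 24*c^5 + 36*c^4 + 32*c^3 + 18*c^2 + 6*c + 1)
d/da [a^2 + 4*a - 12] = 2*a + 4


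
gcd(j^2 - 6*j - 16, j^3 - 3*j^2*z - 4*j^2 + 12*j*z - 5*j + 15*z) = 1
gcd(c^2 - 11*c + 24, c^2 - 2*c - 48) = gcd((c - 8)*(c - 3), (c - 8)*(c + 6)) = c - 8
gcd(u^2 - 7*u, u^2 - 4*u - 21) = u - 7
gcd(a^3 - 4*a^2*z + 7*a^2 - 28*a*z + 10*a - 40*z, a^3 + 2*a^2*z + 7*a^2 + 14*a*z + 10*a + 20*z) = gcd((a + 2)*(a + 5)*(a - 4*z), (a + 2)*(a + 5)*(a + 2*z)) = a^2 + 7*a + 10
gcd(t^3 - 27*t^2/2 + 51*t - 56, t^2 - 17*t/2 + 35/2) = t - 7/2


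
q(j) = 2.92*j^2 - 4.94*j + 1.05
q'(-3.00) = -22.46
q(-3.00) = 42.15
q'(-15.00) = -92.54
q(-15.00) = 732.15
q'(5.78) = 28.82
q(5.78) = 70.05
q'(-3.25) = -23.92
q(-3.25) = 47.95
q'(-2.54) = -19.77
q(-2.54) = 32.44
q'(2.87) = 11.82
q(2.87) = 10.92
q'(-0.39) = -7.22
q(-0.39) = 3.42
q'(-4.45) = -30.93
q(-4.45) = 80.86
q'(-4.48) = -31.10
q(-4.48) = 81.79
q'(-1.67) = -14.69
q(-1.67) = 17.44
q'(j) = 5.84*j - 4.94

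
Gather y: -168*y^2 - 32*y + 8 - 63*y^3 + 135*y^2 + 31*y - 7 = -63*y^3 - 33*y^2 - y + 1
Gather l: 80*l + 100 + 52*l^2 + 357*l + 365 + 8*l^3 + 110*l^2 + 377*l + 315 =8*l^3 + 162*l^2 + 814*l + 780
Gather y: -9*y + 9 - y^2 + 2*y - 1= -y^2 - 7*y + 8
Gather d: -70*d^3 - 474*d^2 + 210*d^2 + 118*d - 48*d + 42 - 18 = -70*d^3 - 264*d^2 + 70*d + 24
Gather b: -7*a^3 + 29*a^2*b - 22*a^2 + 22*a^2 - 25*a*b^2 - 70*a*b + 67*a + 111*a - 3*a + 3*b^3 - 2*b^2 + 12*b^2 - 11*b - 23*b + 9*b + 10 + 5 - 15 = -7*a^3 + 175*a + 3*b^3 + b^2*(10 - 25*a) + b*(29*a^2 - 70*a - 25)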